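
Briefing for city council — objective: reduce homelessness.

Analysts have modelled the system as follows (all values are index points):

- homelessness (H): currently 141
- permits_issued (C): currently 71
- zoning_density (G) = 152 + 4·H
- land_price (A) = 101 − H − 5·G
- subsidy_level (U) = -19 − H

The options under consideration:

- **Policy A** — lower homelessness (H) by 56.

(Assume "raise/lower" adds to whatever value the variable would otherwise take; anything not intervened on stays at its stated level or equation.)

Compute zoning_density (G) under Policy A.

Policy A (H − 56):
  H = 141 − 56 = 85
  G = 152 + 4·85 = 492

492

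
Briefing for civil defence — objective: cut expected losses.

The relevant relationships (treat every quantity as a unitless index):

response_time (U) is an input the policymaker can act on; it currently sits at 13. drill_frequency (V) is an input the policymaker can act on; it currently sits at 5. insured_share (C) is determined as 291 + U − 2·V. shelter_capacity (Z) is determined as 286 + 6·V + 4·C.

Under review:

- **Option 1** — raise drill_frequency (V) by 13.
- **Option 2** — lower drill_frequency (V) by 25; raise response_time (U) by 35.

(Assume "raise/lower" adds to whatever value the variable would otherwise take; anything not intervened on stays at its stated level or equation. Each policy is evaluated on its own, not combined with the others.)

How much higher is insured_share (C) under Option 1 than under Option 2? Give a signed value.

-111

Option 1 (V + 13):
  U = 13
  V = 5 + 13 = 18
  C = 291 + 13 − 2·18 = 268
Option 2 (V − 25, U + 35):
  U = 13 + 35 = 48
  V = 5 − 25 = -20
  C = 291 + 48 − 2·(-20) = 379
C: 268 − 379 = -111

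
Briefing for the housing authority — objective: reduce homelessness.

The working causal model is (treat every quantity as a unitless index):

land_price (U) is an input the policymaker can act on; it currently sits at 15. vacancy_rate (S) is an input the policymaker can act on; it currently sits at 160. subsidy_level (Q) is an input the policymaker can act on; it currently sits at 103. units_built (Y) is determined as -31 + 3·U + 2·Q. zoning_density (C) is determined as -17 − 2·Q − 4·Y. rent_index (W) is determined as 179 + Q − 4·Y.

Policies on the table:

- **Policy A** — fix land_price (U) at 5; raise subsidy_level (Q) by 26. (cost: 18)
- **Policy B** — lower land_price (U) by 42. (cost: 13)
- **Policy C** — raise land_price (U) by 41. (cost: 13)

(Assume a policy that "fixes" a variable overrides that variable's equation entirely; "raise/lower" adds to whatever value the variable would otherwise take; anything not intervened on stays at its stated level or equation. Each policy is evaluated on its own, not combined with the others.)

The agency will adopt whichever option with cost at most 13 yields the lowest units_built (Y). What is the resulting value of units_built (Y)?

94

Policy B (U − 42):
  U = 15 − 42 = -27
  Q = 103
  Y = -31 + 3·(-27) + 2·103 = 94
Policy C (U + 41):
  U = 15 + 41 = 56
  Q = 103
  Y = -31 + 3·56 + 2·103 = 343
Comparing — Policy B: Y=94, Policy C: Y=343. Lowest is 94 (Policy B).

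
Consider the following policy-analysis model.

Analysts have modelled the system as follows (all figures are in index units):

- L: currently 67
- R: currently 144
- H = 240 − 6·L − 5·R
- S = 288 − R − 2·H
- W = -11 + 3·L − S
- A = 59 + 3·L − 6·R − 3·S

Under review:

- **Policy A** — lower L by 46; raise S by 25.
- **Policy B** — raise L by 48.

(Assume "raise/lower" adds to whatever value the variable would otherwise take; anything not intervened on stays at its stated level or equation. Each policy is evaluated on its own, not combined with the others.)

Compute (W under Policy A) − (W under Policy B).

821

Policy A (L − 46, S + 25):
  L = 67 − 46 = 21
  R = 144
  H = 240 − 6·21 − 5·144 = -606
  S = 288 − 144 − 2·(-606) (+25 from intervention) = 1381
  W = -11 + 3·21 − 1381 = -1329
Policy B (L + 48):
  L = 67 + 48 = 115
  R = 144
  H = 240 − 6·115 − 5·144 = -1170
  S = 288 − 144 − 2·(-1170) = 2484
  W = -11 + 3·115 − 2484 = -2150
W: -1329 − (-2150) = 821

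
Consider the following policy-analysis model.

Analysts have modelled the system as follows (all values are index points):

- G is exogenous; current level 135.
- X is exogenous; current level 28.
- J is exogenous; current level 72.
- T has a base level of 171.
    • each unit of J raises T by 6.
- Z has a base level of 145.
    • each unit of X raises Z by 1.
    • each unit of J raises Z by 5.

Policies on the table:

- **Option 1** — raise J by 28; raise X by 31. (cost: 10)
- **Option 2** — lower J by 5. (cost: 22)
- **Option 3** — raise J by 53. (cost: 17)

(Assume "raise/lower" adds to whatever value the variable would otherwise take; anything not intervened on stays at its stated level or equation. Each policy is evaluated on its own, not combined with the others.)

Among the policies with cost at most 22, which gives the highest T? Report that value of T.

921

Option 1 (J + 28, X + 31):
  J = 72 + 28 = 100
  T = 171 + 6·100 = 771
Option 2 (J − 5):
  J = 72 − 5 = 67
  T = 171 + 6·67 = 573
Option 3 (J + 53):
  J = 72 + 53 = 125
  T = 171 + 6·125 = 921
Comparing — Option 1: T=771, Option 2: T=573, Option 3: T=921. Highest is 921 (Option 3).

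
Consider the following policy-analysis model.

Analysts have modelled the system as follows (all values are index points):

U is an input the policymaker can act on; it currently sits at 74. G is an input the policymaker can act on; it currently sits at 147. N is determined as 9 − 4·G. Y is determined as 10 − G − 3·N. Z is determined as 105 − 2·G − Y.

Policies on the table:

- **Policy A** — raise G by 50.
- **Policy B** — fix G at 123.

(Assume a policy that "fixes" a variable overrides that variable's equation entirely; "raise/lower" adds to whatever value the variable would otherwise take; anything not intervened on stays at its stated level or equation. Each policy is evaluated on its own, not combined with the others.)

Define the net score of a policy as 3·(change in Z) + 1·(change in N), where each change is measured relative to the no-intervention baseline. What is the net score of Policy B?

Baseline:
  G = 147
  N = 9 − 4·147 = -579
  Y = 10 − 147 − 3·(-579) = 1600
  Z = 105 − 2·147 − 1600 = -1789
Policy B (G := 123):
  G = 123
  N = 9 − 4·123 = -483
  Y = 10 − 123 − 3·(-483) = 1336
  Z = 105 − 2·123 − 1336 = -1477
ΔZ = -1477 − (-1789) = 312; ΔN = -483 − (-579) = 96
Score = 3·312 + 1·96 = 1032

1032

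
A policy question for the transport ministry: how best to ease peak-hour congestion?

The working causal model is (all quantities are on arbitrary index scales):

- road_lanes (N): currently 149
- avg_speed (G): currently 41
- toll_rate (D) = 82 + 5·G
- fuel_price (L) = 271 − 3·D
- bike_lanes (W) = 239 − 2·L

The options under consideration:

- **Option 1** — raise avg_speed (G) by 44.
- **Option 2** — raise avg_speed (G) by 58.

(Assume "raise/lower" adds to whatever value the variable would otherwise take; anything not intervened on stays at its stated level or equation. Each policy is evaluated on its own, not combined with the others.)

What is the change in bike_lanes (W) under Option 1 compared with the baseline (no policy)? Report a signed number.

Baseline:
  G = 41
  D = 82 + 5·41 = 287
  L = 271 − 3·287 = -590
  W = 239 − 2·(-590) = 1419
Option 1 (G + 44):
  G = 41 + 44 = 85
  D = 82 + 5·85 = 507
  L = 271 − 3·507 = -1250
  W = 239 − 2·(-1250) = 2739
Change in W: 2739 − 1419 = 1320

1320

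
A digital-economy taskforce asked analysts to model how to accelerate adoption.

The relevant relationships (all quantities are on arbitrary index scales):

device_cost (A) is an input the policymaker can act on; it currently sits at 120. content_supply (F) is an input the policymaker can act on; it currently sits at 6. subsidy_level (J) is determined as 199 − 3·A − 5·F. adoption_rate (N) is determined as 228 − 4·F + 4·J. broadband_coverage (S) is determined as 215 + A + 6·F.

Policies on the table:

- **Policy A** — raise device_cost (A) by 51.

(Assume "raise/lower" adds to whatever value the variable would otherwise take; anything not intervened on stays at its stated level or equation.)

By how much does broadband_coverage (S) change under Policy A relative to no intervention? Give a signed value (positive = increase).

51

Baseline:
  A = 120
  F = 6
  S = 215 + 120 + 6·6 = 371
Policy A (A + 51):
  A = 120 + 51 = 171
  F = 6
  S = 215 + 171 + 6·6 = 422
Change in S: 422 − 371 = 51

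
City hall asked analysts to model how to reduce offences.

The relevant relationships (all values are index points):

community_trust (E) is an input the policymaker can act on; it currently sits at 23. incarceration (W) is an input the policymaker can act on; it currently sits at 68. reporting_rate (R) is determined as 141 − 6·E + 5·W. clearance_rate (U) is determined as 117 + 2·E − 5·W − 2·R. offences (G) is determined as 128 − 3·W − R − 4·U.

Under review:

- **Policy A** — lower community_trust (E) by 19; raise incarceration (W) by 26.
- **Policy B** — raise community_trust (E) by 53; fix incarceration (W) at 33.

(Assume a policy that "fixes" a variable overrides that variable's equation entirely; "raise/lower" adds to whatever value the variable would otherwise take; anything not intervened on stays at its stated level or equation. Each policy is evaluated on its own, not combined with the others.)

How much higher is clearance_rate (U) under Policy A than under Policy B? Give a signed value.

-1923

Policy A (E − 19, W + 26):
  E = 23 − 19 = 4
  W = 68 + 26 = 94
  R = 141 − 6·4 + 5·94 = 587
  U = 117 + 2·4 − 5·94 − 2·587 = -1519
Policy B (E + 53, W := 33):
  E = 23 + 53 = 76
  W = 33
  R = 141 − 6·76 + 5·33 = -150
  U = 117 + 2·76 − 5·33 − 2·(-150) = 404
U: -1519 − 404 = -1923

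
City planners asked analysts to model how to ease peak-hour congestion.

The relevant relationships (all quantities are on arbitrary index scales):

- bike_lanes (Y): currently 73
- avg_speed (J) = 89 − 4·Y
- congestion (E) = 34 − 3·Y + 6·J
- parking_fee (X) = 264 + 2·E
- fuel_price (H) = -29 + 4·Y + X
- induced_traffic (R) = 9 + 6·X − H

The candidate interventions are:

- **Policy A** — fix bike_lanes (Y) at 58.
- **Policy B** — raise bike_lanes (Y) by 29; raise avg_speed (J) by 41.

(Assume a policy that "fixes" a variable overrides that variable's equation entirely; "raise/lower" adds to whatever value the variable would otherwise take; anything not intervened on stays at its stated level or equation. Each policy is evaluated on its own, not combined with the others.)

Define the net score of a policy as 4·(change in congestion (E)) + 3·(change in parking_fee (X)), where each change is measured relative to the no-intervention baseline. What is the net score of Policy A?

Baseline:
  Y = 73
  J = 89 − 4·73 = -203
  E = 34 − 3·73 + 6·(-203) = -1403
  X = 264 + 2·(-1403) = -2542
Policy A (Y := 58):
  Y = 58
  J = 89 − 4·58 = -143
  E = 34 − 3·58 + 6·(-143) = -998
  X = 264 + 2·(-998) = -1732
ΔE = -998 − (-1403) = 405; ΔX = -1732 − (-2542) = 810
Score = 4·405 + 3·810 = 4050

4050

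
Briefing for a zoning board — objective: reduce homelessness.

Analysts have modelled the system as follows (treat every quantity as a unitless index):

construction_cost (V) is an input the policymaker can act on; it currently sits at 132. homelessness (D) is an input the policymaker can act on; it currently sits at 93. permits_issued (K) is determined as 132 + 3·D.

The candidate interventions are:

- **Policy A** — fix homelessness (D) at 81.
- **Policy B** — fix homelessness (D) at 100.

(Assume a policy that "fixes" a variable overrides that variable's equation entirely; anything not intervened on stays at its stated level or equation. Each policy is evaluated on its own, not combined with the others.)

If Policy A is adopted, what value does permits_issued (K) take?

375

Policy A (D := 81):
  D = 81
  K = 132 + 3·81 = 375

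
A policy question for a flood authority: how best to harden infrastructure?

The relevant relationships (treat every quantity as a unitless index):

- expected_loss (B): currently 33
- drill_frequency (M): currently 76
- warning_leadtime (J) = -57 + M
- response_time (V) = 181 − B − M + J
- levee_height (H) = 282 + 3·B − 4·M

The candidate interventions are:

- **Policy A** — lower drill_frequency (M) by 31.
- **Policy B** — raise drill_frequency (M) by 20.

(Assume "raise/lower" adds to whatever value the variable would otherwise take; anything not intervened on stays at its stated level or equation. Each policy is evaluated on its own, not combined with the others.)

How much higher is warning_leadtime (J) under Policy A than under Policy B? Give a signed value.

Policy A (M − 31):
  M = 76 − 31 = 45
  J = -57 + 45 = -12
Policy B (M + 20):
  M = 76 + 20 = 96
  J = -57 + 96 = 39
J: -12 − 39 = -51

-51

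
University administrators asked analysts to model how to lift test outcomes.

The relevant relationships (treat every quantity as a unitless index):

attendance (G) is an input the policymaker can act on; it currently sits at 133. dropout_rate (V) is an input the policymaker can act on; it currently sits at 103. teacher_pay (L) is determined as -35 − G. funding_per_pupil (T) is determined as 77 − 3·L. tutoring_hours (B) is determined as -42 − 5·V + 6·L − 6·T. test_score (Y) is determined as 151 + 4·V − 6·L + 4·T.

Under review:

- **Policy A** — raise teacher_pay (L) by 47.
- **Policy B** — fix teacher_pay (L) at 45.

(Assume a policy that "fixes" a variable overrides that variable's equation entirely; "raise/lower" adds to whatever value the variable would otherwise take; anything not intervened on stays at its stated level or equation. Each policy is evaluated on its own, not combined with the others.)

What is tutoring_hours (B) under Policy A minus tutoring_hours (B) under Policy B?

Policy A (L + 47):
  G = 133
  V = 103
  L = -35 − 133 (+47 from intervention) = -121
  T = 77 − 3·(-121) = 440
  B = -42 − 5·103 + 6·(-121) − 6·440 = -3923
Policy B (L := 45):
  G = 133
  V = 103
  L = 45
  T = 77 − 3·45 = -58
  B = -42 − 5·103 + 6·45 − 6·(-58) = 61
B: -3923 − 61 = -3984

-3984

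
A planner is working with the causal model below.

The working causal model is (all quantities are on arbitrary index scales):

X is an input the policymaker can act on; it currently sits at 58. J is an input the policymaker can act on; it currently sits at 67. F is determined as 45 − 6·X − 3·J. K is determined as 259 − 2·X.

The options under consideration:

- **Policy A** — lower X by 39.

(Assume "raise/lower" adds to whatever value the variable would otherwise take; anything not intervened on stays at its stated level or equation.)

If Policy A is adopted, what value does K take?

Policy A (X − 39):
  X = 58 − 39 = 19
  K = 259 − 2·19 = 221

221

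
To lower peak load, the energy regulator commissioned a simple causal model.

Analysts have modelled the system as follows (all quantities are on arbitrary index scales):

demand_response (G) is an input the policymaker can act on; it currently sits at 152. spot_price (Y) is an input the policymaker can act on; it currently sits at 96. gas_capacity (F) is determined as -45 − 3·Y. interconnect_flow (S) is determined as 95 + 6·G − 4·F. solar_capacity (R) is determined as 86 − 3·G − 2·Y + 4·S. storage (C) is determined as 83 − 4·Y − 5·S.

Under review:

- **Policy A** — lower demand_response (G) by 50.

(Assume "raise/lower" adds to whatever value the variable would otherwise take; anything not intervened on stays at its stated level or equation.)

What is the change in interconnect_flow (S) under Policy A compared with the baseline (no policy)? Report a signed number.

-300

Baseline:
  G = 152
  Y = 96
  F = -45 − 3·96 = -333
  S = 95 + 6·152 − 4·(-333) = 2339
Policy A (G − 50):
  G = 152 − 50 = 102
  Y = 96
  F = -45 − 3·96 = -333
  S = 95 + 6·102 − 4·(-333) = 2039
Change in S: 2039 − 2339 = -300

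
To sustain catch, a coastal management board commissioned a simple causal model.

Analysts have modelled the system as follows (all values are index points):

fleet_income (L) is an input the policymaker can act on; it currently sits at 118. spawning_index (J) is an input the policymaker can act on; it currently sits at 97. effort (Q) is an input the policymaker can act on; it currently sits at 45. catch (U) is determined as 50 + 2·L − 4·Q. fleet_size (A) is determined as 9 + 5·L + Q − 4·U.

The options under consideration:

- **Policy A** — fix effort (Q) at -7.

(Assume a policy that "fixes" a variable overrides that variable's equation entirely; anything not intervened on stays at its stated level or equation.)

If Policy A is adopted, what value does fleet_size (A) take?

-664

Policy A (Q := -7):
  L = 118
  Q = -7
  U = 50 + 2·118 − 4·(-7) = 314
  A = 9 + 5·118 + (-7) − 4·314 = -664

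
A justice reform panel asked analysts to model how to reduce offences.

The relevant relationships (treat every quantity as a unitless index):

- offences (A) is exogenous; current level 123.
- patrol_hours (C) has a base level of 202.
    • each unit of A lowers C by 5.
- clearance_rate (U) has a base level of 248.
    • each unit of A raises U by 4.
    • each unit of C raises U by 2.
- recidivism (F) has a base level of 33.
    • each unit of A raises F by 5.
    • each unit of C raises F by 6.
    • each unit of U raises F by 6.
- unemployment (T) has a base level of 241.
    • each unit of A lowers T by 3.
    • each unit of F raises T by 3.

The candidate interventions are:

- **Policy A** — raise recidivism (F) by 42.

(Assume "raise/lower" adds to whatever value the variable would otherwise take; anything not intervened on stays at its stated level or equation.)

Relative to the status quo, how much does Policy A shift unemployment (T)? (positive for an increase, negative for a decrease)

Baseline:
  A = 123
  C = 202 − 5·123 = -413
  U = 248 + 4·123 + 2·(-413) = -86
  F = 33 + 5·123 + 6·(-413) + 6·(-86) = -2346
  T = 241 − 3·123 + 3·(-2346) = -7166
Policy A (F + 42):
  A = 123
  C = 202 − 5·123 = -413
  U = 248 + 4·123 + 2·(-413) = -86
  F = 33 + 5·123 + 6·(-413) + 6·(-86) (+42 from intervention) = -2304
  T = 241 − 3·123 + 3·(-2304) = -7040
Change in T: -7040 − (-7166) = 126

126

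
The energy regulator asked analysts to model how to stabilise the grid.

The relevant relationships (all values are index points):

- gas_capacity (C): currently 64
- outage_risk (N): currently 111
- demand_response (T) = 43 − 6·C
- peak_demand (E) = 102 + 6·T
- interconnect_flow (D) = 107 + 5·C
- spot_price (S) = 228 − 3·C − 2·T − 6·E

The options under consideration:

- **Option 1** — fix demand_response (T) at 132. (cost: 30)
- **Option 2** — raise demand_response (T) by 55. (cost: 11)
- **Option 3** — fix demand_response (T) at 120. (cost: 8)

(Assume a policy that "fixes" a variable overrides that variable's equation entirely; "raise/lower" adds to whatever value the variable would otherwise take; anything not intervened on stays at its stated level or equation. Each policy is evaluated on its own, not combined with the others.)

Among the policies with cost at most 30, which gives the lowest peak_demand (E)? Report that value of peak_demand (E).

-1614

Option 1 (T := 132):
  C = 64
  T = 132
  E = 102 + 6·132 = 894
Option 2 (T + 55):
  C = 64
  T = 43 − 6·64 (+55 from intervention) = -286
  E = 102 + 6·(-286) = -1614
Option 3 (T := 120):
  C = 64
  T = 120
  E = 102 + 6·120 = 822
Comparing — Option 1: E=894, Option 2: E=-1614, Option 3: E=822. Lowest is -1614 (Option 2).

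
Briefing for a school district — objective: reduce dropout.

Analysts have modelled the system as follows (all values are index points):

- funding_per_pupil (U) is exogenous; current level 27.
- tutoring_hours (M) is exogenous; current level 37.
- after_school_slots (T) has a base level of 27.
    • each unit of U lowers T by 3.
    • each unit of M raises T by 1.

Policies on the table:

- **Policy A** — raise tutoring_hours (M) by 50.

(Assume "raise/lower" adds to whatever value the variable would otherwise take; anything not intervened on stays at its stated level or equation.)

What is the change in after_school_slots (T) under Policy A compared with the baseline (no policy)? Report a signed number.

Baseline:
  U = 27
  M = 37
  T = 27 − 3·27 + 37 = -17
Policy A (M + 50):
  U = 27
  M = 37 + 50 = 87
  T = 27 − 3·27 + 87 = 33
Change in T: 33 − (-17) = 50

50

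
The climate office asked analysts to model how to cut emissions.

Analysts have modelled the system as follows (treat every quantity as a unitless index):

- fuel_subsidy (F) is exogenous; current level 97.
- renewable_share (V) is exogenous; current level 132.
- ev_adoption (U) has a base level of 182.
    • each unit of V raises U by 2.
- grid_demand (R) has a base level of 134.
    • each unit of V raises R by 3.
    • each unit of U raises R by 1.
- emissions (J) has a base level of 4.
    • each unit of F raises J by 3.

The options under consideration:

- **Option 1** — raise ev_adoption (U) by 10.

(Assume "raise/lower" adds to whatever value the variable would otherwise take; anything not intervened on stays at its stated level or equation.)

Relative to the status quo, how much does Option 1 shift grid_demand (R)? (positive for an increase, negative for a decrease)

10

Baseline:
  V = 132
  U = 182 + 2·132 = 446
  R = 134 + 3·132 + 446 = 976
Option 1 (U + 10):
  V = 132
  U = 182 + 2·132 (+10 from intervention) = 456
  R = 134 + 3·132 + 456 = 986
Change in R: 986 − 976 = 10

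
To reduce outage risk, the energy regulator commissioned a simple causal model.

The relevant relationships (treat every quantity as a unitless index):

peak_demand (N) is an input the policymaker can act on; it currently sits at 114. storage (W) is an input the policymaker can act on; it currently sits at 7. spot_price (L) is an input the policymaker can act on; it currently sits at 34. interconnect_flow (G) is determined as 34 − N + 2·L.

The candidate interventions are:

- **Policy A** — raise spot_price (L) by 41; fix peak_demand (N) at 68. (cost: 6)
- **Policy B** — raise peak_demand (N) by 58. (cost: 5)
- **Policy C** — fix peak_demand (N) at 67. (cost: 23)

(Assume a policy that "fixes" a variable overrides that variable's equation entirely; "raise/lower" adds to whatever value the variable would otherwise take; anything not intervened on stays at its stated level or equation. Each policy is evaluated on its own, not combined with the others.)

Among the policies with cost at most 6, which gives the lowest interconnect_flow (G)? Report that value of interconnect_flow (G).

Policy A (L + 41, N := 68):
  N = 68
  L = 34 + 41 = 75
  G = 34 − 68 + 2·75 = 116
Policy B (N + 58):
  N = 114 + 58 = 172
  L = 34
  G = 34 − 172 + 2·34 = -70
Comparing — Policy A: G=116, Policy B: G=-70. Lowest is -70 (Policy B).

-70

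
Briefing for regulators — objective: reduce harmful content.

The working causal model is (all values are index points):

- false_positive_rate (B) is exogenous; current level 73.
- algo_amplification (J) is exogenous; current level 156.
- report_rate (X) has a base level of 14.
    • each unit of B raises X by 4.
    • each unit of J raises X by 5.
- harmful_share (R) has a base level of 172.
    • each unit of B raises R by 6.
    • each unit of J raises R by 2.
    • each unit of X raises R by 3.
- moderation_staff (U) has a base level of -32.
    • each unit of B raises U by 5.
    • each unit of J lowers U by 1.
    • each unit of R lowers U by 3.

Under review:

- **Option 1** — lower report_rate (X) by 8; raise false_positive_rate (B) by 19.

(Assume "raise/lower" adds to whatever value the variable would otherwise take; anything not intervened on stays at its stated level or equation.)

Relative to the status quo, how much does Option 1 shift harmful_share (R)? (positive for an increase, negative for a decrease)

318

Baseline:
  B = 73
  J = 156
  X = 14 + 4·73 + 5·156 = 1086
  R = 172 + 6·73 + 2·156 + 3·1086 = 4180
Option 1 (X − 8, B + 19):
  B = 73 + 19 = 92
  J = 156
  X = 14 + 4·92 + 5·156 (−8 from intervention) = 1154
  R = 172 + 6·92 + 2·156 + 3·1154 = 4498
Change in R: 4498 − 4180 = 318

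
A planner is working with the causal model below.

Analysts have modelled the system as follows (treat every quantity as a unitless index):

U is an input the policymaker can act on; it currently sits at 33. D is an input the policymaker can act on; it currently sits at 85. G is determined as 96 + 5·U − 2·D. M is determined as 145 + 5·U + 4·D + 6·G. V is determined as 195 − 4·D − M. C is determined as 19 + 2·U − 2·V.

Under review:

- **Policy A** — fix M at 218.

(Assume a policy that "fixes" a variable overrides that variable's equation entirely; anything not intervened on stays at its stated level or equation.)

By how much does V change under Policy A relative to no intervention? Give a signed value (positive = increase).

Baseline:
  U = 33
  D = 85
  G = 96 + 5·33 − 2·85 = 91
  M = 145 + 5·33 + 4·85 + 6·91 = 1196
  V = 195 − 4·85 − 1196 = -1341
Policy A (M := 218):
  U = 33
  D = 85
  G = 96 + 5·33 − 2·85 = 91
  M = 218
  V = 195 − 4·85 − 218 = -363
Change in V: -363 − (-1341) = 978

978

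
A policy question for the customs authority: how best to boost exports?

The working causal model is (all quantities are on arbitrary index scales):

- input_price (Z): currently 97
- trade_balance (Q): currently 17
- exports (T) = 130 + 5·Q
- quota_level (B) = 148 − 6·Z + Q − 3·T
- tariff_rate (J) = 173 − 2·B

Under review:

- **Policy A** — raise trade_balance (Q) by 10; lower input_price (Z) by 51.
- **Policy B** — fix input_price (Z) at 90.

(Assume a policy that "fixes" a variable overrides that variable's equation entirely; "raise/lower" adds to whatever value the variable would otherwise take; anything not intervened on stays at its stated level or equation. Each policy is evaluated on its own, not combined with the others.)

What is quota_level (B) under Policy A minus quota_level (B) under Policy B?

Policy A (Q + 10, Z − 51):
  Z = 97 − 51 = 46
  Q = 17 + 10 = 27
  T = 130 + 5·27 = 265
  B = 148 − 6·46 + 27 − 3·265 = -896
Policy B (Z := 90):
  Z = 90
  Q = 17
  T = 130 + 5·17 = 215
  B = 148 − 6·90 + 17 − 3·215 = -1020
B: -896 − (-1020) = 124

124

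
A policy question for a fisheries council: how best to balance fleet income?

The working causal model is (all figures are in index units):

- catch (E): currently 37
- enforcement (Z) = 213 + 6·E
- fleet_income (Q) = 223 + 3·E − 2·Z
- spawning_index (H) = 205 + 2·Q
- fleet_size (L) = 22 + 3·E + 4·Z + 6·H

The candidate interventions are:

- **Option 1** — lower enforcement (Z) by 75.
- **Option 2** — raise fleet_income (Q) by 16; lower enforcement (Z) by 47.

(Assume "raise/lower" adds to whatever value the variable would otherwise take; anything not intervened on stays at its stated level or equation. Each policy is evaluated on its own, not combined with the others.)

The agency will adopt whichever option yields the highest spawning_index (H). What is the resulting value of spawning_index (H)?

Option 1 (Z − 75):
  E = 37
  Z = 213 + 6·37 (−75 from intervention) = 360
  Q = 223 + 3·37 − 2·360 = -386
  H = 205 + 2·(-386) = -567
Option 2 (Q + 16, Z − 47):
  E = 37
  Z = 213 + 6·37 (−47 from intervention) = 388
  Q = 223 + 3·37 − 2·388 (+16 from intervention) = -426
  H = 205 + 2·(-426) = -647
Comparing — Option 1: H=-567, Option 2: H=-647. Highest is -567 (Option 1).

-567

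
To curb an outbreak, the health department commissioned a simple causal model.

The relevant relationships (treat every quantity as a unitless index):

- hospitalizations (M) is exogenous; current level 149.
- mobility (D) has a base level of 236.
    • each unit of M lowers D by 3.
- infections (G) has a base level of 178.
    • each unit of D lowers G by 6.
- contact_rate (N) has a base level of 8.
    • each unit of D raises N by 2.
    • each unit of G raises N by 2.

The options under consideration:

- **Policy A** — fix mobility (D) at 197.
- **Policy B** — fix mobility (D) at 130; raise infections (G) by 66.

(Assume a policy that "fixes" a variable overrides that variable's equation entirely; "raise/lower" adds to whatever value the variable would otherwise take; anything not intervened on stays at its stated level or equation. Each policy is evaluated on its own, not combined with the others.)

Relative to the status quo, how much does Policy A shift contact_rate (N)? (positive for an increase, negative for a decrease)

-4080

Baseline:
  M = 149
  D = 236 − 3·149 = -211
  G = 178 − 6·(-211) = 1444
  N = 8 + 2·(-211) + 2·1444 = 2474
Policy A (D := 197):
  M = 149
  D = 197
  G = 178 − 6·197 = -1004
  N = 8 + 2·197 + 2·(-1004) = -1606
Change in N: -1606 − 2474 = -4080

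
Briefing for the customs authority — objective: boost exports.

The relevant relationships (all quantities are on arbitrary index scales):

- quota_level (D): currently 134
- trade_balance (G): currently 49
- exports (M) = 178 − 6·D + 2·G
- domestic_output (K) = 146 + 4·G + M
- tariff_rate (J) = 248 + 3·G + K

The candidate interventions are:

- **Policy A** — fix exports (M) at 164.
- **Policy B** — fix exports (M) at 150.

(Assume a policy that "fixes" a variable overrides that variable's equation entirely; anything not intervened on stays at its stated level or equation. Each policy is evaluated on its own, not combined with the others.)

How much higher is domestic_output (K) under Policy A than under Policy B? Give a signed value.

14

Policy A (M := 164):
  D = 134
  G = 49
  M = 164
  K = 146 + 4·49 + 164 = 506
Policy B (M := 150):
  D = 134
  G = 49
  M = 150
  K = 146 + 4·49 + 150 = 492
K: 506 − 492 = 14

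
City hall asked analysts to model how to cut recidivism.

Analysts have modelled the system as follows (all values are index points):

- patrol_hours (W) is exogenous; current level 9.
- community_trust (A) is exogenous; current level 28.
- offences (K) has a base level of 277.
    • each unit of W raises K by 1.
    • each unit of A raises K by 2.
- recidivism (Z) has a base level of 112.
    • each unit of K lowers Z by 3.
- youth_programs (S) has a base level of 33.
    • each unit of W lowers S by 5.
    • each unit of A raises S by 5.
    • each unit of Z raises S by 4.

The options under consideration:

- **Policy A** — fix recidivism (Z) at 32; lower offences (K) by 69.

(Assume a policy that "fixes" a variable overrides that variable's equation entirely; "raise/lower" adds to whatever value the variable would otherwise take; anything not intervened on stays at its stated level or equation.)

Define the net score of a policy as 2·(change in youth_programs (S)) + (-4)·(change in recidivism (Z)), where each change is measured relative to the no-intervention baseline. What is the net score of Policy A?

3784

Baseline:
  W = 9
  A = 28
  K = 277 + 9 + 2·28 = 342
  Z = 112 − 3·342 = -914
  S = 33 − 5·9 + 5·28 + 4·(-914) = -3528
Policy A (Z := 32, K − 69):
  W = 9
  A = 28
  K = 277 + 9 + 2·28 (−69 from intervention) = 273
  Z = 32
  S = 33 − 5·9 + 5·28 + 4·32 = 256
ΔS = 256 − (-3528) = 3784; ΔZ = 32 − (-914) = 946
Score = 2·3784 + (-4)·946 = 3784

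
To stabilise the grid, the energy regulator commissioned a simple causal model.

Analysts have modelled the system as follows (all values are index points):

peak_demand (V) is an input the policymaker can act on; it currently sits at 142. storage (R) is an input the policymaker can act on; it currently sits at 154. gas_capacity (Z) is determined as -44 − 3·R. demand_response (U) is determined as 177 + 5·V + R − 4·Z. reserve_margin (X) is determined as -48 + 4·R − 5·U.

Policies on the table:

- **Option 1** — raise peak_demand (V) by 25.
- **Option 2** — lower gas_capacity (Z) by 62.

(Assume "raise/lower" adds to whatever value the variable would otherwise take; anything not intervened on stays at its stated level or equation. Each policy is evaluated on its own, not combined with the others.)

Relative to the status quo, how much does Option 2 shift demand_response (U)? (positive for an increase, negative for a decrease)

Baseline:
  V = 142
  R = 154
  Z = -44 − 3·154 = -506
  U = 177 + 5·142 + 154 − 4·(-506) = 3065
Option 2 (Z − 62):
  V = 142
  R = 154
  Z = -44 − 3·154 (−62 from intervention) = -568
  U = 177 + 5·142 + 154 − 4·(-568) = 3313
Change in U: 3313 − 3065 = 248

248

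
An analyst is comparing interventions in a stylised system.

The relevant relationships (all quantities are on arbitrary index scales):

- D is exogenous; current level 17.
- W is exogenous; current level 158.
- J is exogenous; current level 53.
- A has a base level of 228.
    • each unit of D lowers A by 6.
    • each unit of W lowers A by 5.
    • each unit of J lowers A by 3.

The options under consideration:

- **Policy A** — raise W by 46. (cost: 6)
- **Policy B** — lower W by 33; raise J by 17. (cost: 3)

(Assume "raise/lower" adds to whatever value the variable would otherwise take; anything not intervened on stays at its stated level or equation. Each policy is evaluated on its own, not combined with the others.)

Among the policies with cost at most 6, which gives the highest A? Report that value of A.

-709

Policy A (W + 46):
  D = 17
  W = 158 + 46 = 204
  J = 53
  A = 228 − 6·17 − 5·204 − 3·53 = -1053
Policy B (W − 33, J + 17):
  D = 17
  W = 158 − 33 = 125
  J = 53 + 17 = 70
  A = 228 − 6·17 − 5·125 − 3·70 = -709
Comparing — Policy A: A=-1053, Policy B: A=-709. Highest is -709 (Policy B).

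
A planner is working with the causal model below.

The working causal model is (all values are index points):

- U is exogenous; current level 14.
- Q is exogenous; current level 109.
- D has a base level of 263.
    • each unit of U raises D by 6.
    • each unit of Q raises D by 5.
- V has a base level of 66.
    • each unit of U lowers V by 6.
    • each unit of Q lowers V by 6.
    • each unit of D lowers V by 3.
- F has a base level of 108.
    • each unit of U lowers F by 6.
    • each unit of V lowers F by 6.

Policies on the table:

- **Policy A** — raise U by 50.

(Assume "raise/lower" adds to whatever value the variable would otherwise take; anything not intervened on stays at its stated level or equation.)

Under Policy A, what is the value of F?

27012

Policy A (U + 50):
  U = 14 + 50 = 64
  Q = 109
  D = 263 + 6·64 + 5·109 = 1192
  V = 66 − 6·64 − 6·109 − 3·1192 = -4548
  F = 108 − 6·64 − 6·(-4548) = 27012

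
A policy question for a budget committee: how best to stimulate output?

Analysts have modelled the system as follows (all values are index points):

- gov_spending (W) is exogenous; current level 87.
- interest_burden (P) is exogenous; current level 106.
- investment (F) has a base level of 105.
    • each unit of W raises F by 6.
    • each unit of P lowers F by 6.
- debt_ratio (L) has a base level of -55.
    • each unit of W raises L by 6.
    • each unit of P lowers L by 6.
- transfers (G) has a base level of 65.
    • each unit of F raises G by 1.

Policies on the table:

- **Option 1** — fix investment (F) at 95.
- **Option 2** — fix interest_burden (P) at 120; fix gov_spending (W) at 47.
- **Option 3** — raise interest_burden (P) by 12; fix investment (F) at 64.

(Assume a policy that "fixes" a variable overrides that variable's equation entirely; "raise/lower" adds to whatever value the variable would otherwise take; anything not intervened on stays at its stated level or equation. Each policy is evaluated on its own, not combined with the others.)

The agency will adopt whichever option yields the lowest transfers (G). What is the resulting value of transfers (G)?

Option 1 (F := 95):
  W = 87
  P = 106
  F = 95
  G = 65 + 95 = 160
Option 2 (P := 120, W := 47):
  W = 47
  P = 120
  F = 105 + 6·47 − 6·120 = -333
  G = 65 + (-333) = -268
Option 3 (P + 12, F := 64):
  W = 87
  P = 106 + 12 = 118
  F = 64
  G = 65 + 64 = 129
Comparing — Option 1: G=160, Option 2: G=-268, Option 3: G=129. Lowest is -268 (Option 2).

-268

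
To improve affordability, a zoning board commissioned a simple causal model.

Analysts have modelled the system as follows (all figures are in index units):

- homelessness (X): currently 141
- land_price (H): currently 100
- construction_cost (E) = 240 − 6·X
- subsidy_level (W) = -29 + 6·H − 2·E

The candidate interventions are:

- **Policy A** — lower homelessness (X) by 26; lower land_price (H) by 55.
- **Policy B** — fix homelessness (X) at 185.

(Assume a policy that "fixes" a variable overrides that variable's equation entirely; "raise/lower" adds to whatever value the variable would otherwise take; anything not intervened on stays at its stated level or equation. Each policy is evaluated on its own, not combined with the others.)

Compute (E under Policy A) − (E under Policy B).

Policy A (X − 26, H − 55):
  X = 141 − 26 = 115
  E = 240 − 6·115 = -450
Policy B (X := 185):
  X = 185
  E = 240 − 6·185 = -870
E: -450 − (-870) = 420

420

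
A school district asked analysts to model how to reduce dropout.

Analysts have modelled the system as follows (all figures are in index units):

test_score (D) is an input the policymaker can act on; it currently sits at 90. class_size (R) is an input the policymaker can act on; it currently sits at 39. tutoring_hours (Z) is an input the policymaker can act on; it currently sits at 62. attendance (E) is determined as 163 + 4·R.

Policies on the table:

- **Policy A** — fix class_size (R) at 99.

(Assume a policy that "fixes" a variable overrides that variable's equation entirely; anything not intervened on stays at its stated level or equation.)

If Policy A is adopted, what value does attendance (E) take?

559

Policy A (R := 99):
  R = 99
  E = 163 + 4·99 = 559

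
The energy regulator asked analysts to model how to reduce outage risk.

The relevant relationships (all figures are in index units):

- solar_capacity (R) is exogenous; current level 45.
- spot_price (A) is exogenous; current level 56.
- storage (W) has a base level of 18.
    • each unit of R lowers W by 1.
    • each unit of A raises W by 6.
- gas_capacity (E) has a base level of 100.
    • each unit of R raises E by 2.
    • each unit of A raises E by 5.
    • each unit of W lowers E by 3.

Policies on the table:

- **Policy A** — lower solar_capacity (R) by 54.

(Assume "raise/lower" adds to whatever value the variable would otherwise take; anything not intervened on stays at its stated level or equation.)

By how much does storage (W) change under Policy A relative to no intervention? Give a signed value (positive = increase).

Baseline:
  R = 45
  A = 56
  W = 18 − 45 + 6·56 = 309
Policy A (R − 54):
  R = 45 − 54 = -9
  A = 56
  W = 18 − (-9) + 6·56 = 363
Change in W: 363 − 309 = 54

54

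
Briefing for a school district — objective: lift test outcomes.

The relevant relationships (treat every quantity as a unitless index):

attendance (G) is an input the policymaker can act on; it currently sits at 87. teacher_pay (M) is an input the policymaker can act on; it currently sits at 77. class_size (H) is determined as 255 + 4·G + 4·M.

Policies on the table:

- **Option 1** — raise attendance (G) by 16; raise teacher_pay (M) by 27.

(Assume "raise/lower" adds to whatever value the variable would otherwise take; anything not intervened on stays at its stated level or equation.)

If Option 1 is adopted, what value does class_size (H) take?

Option 1 (G + 16, M + 27):
  G = 87 + 16 = 103
  M = 77 + 27 = 104
  H = 255 + 4·103 + 4·104 = 1083

1083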